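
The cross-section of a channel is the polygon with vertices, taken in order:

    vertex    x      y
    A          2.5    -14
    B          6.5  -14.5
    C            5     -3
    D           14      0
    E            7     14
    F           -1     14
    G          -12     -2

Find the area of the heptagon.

400.375

Apply Gauss's area formula: 2A = Σ (x_i·y_{i+1} − x_{i+1}·y_i), indices taken mod 7.
Σ = (54.75) + (53) + (42) + (196) + (112) + (170) + (173) = 800.75
Area = |Σ|/2 = 400.375.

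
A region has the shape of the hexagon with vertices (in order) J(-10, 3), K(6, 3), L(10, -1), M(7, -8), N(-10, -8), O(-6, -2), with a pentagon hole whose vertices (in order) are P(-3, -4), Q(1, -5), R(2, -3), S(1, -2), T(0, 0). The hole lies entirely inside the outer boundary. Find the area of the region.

Outer boundary:
Apply the surveyor's formula: 2A = Σ (x_i·y_{i+1} − x_{i+1}·y_i), indices taken mod 6.
Σ = (-48) + (-36) + (-73) + (-136) + (-28) + (-38) = -359
Area = |Σ|/2 = 179.5.
Hole:
P→Q: (-3)(-5) − (1)(-4) = 19
Q→R: (1)(-3) − (2)(-5) = 7
R→S: (2)(-2) − (1)(-3) = -1
S→T: (1)(0) − (0)(-2) = 0
T→P: (0)(-4) − (-3)(0) = 0
Σ = 25
Area = |Σ|/2 = 12.5.
Net area = 179.5 − 12.5 = 167.

167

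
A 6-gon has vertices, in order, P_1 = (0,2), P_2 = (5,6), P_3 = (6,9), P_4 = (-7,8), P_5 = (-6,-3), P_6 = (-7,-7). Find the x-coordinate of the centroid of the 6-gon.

Apply the surveyor's formula. First the cross-terms c_i = x_i·y_{i+1} − x_{i+1}·y_i:
  -10, 9, 111, 69, 21, -14  ⇒  2A = 186, A = 93.
Then Σ (x_i + x_{i+1})·c_i = -1134, so x̄ = -1134 / (6·93) = -63/31.

-63/31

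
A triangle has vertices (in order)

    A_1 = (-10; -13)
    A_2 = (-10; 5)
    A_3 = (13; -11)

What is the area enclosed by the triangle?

Apply the shoelace formula: 2A = Σ (x_i·y_{i+1} − x_{i+1}·y_i), indices taken mod 3.
A_1→A_2: (-10)(5) − (-10)(-13) = -180
A_2→A_3: (-10)(-11) − (13)(5) = 45
A_3→A_1: (13)(-13) − (-10)(-11) = -279
Σ = -414
Area = |Σ|/2 = 207.

207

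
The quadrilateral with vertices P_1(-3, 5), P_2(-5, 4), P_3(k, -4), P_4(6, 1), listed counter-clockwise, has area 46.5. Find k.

-1

Write out the shoelace sum; only the two edges meeting at P_3 involve k:
2·Area = [((-5)·(-4) − k·4) + (k·1 − 6·(-4))] + 46
       = -3·k + 90 = 93
⇒ k = -1.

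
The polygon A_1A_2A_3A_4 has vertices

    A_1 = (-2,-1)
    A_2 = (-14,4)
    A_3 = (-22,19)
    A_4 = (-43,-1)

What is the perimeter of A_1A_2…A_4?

|A_1A_2| = √((-12)² + (5)²) = √169 = 13
|A_2A_3| = √((-8)² + (15)²) = √289 = 17
|A_3A_4| = √((-21)² + (-20)²) = √841 = 29
|A_4A_1| = √((41)² + (0)²) = √1681 = 41
Perimeter = 13 + 17 + 29 + 41 = 100.

100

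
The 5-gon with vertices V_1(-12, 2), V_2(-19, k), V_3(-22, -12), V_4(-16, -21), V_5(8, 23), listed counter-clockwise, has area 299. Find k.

-3

Write out the shoelace sum; only the two edges meeting at V_2 involve k:
2·Area = [((-12)·k − (-19)·2) + ((-19)·(-12) − (-22)·k)] + 362
       = 10·k + 628 = 598
⇒ k = -3.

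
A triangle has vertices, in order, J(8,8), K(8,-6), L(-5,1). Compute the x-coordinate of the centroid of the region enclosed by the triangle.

Apply the shoelace formula. First the cross-terms c_i = x_i·y_{i+1} − x_{i+1}·y_i:
  -112, -22, -48  ⇒  2A = -182, A = -91.
Then Σ (x_i + x_{i+1})·c_i = -2002, so x̄ = -2002 / (6·(-91)) = 11/3.

11/3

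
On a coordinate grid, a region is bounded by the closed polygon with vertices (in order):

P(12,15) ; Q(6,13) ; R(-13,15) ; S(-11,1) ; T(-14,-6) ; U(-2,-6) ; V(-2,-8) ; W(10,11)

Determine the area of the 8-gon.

Apply Gauss's area formula: 2A = Σ (x_i·y_{i+1} − x_{i+1}·y_i), indices taken mod 8.
Σ = (66) + (259) + (152) + (80) + (72) + (4) + (58) + (18) = 709
Area = |Σ|/2 = 354.5.

354.5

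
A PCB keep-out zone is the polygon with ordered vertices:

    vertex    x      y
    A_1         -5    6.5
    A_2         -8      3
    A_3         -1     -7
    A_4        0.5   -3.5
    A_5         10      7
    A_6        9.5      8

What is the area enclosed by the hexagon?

128.375

Apply the shoelace (surveyor's) formula: 2A = Σ (x_i·y_{i+1} − x_{i+1}·y_i), indices taken mod 6.
A_1→A_2: (-5)(3) − (-8)(6.5) = 37
A_2→A_3: (-8)(-7) − (-1)(3) = 59
A_3→A_4: (-1)(-3.5) − (0.5)(-7) = 7
A_4→A_5: (0.5)(7) − (10)(-3.5) = 38.5
A_5→A_6: (10)(8) − (9.5)(7) = 13.5
A_6→A_1: (9.5)(6.5) − (-5)(8) = 101.75
Σ = 256.75
Area = |Σ|/2 = 128.375.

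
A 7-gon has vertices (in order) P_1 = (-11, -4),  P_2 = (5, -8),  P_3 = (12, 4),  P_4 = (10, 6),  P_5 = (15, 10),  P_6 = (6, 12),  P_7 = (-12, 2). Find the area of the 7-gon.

Apply the shoelace (surveyor's) formula: 2A = Σ (x_i·y_{i+1} − x_{i+1}·y_i), indices taken mod 7.
Cross-terms: 108, 116, 32, 10, 120, 156, 70  ⇒  Σ = 612
Area = |Σ|/2 = 306.

306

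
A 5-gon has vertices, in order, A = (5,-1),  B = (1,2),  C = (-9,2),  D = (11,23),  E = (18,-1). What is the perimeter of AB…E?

82

|AB| = √((-4)² + (3)²) = √25 = 5
|BC| = √((-10)² + (0)²) = √100 = 10
|CD| = √((20)² + (21)²) = √841 = 29
|DE| = √((7)² + (-24)²) = √625 = 25
|EA| = √((-13)² + (0)²) = √169 = 13
Perimeter = 5 + 10 + 29 + 25 + 13 = 82.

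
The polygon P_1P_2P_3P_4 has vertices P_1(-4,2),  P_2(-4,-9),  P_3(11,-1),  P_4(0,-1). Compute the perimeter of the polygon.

44

|P_1P_2| = √((0)² + (-11)²) = √121 = 11
|P_2P_3| = √((15)² + (8)²) = √289 = 17
|P_3P_4| = √((-11)² + (0)²) = √121 = 11
|P_4P_1| = √((-4)² + (3)²) = √25 = 5
Perimeter = 11 + 17 + 11 + 5 = 44.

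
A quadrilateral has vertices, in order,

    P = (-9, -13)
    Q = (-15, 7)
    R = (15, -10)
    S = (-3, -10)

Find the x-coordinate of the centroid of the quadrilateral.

-129/37

Apply the shoelace formula. First the cross-terms c_i = x_i·y_{i+1} − x_{i+1}·y_i:
  -258, 45, -180, -51  ⇒  2A = -444, A = -222.
Then Σ (x_i + x_{i+1})·c_i = 4644, so x̄ = 4644 / (6·(-222)) = -129/37.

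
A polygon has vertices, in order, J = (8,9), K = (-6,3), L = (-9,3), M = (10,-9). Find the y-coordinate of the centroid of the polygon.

0.76

Apply the shoelace (surveyor's) formula. First the cross-terms c_i = x_i·y_{i+1} − x_{i+1}·y_i:
  78, 9, 51, 162  ⇒  2A = 300, A = 150.
Then Σ (y_i + y_{i+1})·c_i = 684, so ȳ = 684 / (6·150) = 0.76.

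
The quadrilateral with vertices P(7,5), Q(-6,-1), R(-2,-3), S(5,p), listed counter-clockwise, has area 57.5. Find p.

-4

Write out the shoelace sum; only the two edges meeting at S involve p:
2·Area = [((-2)·p − 5·(-3)) + (5·5 − 7·p)] + 39
       = -9·p + 79 = 115
⇒ p = -4.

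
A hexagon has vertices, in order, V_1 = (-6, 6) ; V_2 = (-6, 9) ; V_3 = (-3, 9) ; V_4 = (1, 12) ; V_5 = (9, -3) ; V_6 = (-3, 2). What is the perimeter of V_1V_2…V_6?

|V_1V_2| = √((0)² + (3)²) = √9 = 3
|V_2V_3| = √((3)² + (0)²) = √9 = 3
|V_3V_4| = √((4)² + (3)²) = √25 = 5
|V_4V_5| = √((8)² + (-15)²) = √289 = 17
|V_5V_6| = √((-12)² + (5)²) = √169 = 13
|V_6V_1| = √((-3)² + (4)²) = √25 = 5
Perimeter = 3 + 3 + 5 + 17 + 13 + 5 = 46.

46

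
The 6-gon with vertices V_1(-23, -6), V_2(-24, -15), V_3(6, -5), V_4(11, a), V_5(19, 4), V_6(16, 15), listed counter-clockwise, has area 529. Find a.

-6

Write out the shoelace sum; only the two edges meeting at V_4 involve a:
2·Area = [(6·a − 11·(-5)) + (11·4 − 19·a)] + 881
       = -13·a + 980 = 1058
⇒ a = -6.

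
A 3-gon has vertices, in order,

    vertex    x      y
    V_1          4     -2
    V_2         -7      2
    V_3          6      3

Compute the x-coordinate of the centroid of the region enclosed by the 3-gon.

Apply Gauss's area formula. First the cross-terms c_i = x_i·y_{i+1} − x_{i+1}·y_i:
  -6, -33, -24  ⇒  2A = -63, A = -31.5.
Then Σ (x_i + x_{i+1})·c_i = -189, so x̄ = -189 / (6·(-31.5)) = 1.

1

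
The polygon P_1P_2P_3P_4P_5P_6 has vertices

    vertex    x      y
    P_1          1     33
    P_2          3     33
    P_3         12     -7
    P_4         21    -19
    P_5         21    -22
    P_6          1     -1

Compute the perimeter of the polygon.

124

|P_1P_2| = √((2)² + (0)²) = √4 = 2
|P_2P_3| = √((9)² + (-40)²) = √1681 = 41
|P_3P_4| = √((9)² + (-12)²) = √225 = 15
|P_4P_5| = √((0)² + (-3)²) = √9 = 3
|P_5P_6| = √((-20)² + (21)²) = √841 = 29
|P_6P_1| = √((0)² + (34)²) = √1156 = 34
Perimeter = 2 + 41 + 15 + 3 + 29 + 34 = 124.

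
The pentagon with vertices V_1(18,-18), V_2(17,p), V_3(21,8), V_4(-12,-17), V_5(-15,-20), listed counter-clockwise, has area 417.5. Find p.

The doubled signed area Σ (x_i y_{i+1} − x_{i+1} y_i) is linear in p.
With p=0 it equals 796; the coefficient of p is -3 (from the two edges through V_2).
So -3·p + 796 = 2·417.5 = 835 ⇒ p = -13.

-13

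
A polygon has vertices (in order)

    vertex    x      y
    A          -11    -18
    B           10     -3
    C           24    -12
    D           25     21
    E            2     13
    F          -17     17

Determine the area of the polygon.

Apply the shoelace formula: 2A = Σ (x_i·y_{i+1} − x_{i+1}·y_i), indices taken mod 6.
Σ = (213) + (-48) + (804) + (283) + (255) + (493) = 2000
Area = |Σ|/2 = 1000.

1000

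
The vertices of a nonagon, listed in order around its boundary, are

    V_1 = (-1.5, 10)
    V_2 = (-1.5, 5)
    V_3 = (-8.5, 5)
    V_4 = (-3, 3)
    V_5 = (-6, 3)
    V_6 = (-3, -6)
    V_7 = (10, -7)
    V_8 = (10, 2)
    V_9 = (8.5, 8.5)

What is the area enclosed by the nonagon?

Apply the shoelace formula: 2A = Σ (x_i·y_{i+1} − x_{i+1}·y_i), indices taken mod 9.
Σ = (7.5) + (35) + (-10.5) + (9) + (45) + (81) + (90) + (68) + (97.75) = 422.75
Area = |Σ|/2 = 211.375.

211.375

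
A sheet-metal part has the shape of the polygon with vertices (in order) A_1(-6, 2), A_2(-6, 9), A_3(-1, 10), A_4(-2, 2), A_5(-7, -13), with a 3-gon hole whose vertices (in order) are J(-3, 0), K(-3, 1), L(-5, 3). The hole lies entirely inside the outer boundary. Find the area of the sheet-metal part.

62.5

Outer boundary:
Σ = (-42) + (-51) + (18) + (40) + (-92) = -127
Area = |Σ|/2 = 63.5.
Hole:
Σ = (-3) + (-4) + (9) = 2
Area = |Σ|/2 = 1.
Net area = 63.5 − 1 = 62.5.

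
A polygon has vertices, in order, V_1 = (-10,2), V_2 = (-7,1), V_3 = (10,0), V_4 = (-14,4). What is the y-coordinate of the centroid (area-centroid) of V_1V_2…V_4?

Apply the shoelace (surveyor's) formula. First the cross-terms c_i = x_i·y_{i+1} − x_{i+1}·y_i:
  4, -10, 40, 12  ⇒  2A = 46, A = 23.
Then Σ (y_i + y_{i+1})·c_i = 234, so ȳ = 234 / (6·23) = 39/23.

39/23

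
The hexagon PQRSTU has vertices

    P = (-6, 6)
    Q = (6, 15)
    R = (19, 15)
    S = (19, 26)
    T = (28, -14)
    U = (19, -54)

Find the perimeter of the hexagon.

186

|PQ| = √((12)² + (9)²) = √225 = 15
|QR| = √((13)² + (0)²) = √169 = 13
|RS| = √((0)² + (11)²) = √121 = 11
|ST| = √((9)² + (-40)²) = √1681 = 41
|TU| = √((-9)² + (-40)²) = √1681 = 41
|UP| = √((-25)² + (60)²) = √4225 = 65
Perimeter = 15 + 13 + 11 + 41 + 41 + 65 = 186.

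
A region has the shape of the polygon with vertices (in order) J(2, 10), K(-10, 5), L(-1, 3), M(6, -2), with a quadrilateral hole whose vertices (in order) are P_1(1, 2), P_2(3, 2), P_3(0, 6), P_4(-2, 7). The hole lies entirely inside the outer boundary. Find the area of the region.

59

Outer boundary:
Apply the shoelace (surveyor's) formula: 2A = Σ (x_i·y_{i+1} − x_{i+1}·y_i), indices taken mod 4.
Σ = (110) + (-25) + (-16) + (64) = 133
Area = |Σ|/2 = 66.5.
Hole:
Σ = (-4) + (18) + (12) + (-11) = 15
Area = |Σ|/2 = 7.5.
Net area = 66.5 − 7.5 = 59.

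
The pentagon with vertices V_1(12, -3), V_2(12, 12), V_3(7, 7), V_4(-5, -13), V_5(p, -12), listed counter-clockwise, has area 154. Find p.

-2

Write out the shoelace sum; only the two edges meeting at V_5 involve p:
2·Area = [((-5)·(-12) − p·(-13)) + (p·(-3) − 12·(-12))] + 124
       = 10·p + 328 = 308
⇒ p = -2.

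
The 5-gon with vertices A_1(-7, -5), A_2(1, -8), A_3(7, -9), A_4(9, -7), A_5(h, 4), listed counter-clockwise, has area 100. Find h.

Write out the shoelace sum; only the two edges meeting at A_5 involve h:
2·Area = [(9·4 − h·(-7)) + (h·(-5) − (-7)·4)] + 140
       = 2·h + 204 = 200
⇒ h = -2.

-2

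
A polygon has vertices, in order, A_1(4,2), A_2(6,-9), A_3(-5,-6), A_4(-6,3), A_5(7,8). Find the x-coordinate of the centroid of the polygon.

Apply the shoelace (surveyor's) formula. First the cross-terms c_i = x_i·y_{i+1} − x_{i+1}·y_i:
  -48, -81, -51, -69, -18  ⇒  2A = -267, A = -133.5.
Then Σ (x_i + x_{i+1})·c_i = -267, so x̄ = -267 / (6·(-133.5)) = 1/3.

1/3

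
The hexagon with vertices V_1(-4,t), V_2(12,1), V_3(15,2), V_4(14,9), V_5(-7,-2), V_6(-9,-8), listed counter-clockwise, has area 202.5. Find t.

-12

The doubled signed area Σ (x_i y_{i+1} − x_{i+1} y_i) is linear in t.
With t=0 it equals 153; the coefficient of t is -21 (from the two edges through V_1).
So -21·t + 153 = 2·202.5 = 405 ⇒ t = -12.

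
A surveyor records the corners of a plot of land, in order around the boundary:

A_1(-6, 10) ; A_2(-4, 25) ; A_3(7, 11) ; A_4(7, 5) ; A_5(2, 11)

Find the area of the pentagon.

109

Apply the surveyor's formula: 2A = Σ (x_i·y_{i+1} − x_{i+1}·y_i), indices taken mod 5.
Σ = (-110) + (-219) + (-42) + (67) + (86) = -218
Area = |Σ|/2 = 109.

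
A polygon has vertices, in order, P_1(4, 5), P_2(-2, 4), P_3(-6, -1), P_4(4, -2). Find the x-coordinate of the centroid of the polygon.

Apply Gauss's area formula. First the cross-terms c_i = x_i·y_{i+1} − x_{i+1}·y_i:
  26, 26, 16, 28  ⇒  2A = 96, A = 48.
Then Σ (x_i + x_{i+1})·c_i = 36, so x̄ = 36 / (6·48) = 0.125.

0.125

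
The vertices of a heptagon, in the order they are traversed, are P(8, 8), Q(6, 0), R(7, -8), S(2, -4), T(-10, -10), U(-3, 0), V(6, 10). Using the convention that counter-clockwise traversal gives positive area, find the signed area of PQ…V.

-130

Apply the surveyor's formula: 2A = Σ (x_i·y_{i+1} − x_{i+1}·y_i), indices taken mod 7.
Cross-terms: -48, -48, -12, -60, -30, -30, -32  ⇒  Σ = -260
Signed area = Σ/2 = -130 (negative ⇒ clockwise traversal).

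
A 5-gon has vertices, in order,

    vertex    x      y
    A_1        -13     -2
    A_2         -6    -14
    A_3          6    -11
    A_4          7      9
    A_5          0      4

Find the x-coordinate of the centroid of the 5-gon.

Apply Gauss's area formula. First the cross-terms c_i = x_i·y_{i+1} − x_{i+1}·y_i:
  170, 150, 131, 28, 52  ⇒  2A = 531, A = 265.5.
Then Σ (x_i + x_{i+1})·c_i = -2007, so x̄ = -2007 / (6·265.5) = -223/177.

-223/177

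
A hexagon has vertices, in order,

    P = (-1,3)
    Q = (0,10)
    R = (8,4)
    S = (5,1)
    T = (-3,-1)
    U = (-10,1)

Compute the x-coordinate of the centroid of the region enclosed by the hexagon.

151/219

Apply the surveyor's formula. First the cross-terms c_i = x_i·y_{i+1} − x_{i+1}·y_i:
  -10, -80, -12, -2, -13, -29  ⇒  2A = -146, A = -73.
Then Σ (x_i + x_{i+1})·c_i = -302, so x̄ = -302 / (6·(-73)) = 151/219.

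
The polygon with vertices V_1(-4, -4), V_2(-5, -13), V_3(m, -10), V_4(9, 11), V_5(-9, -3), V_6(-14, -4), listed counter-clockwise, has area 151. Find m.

1

The doubled signed area Σ (x_i y_{i+1} − x_{i+1} y_i) is linear in m.
With m=0 it equals 278; the coefficient of m is 24 (from the two edges through V_3).
So 24·m + 278 = 2·151 = 302 ⇒ m = 1.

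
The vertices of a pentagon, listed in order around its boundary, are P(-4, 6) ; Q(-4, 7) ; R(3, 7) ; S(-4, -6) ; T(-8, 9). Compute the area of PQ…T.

69.5

Apply the shoelace formula: 2A = Σ (x_i·y_{i+1} − x_{i+1}·y_i), indices taken mod 5.
Cross-terms: -4, -49, 10, -84, -12  ⇒  Σ = -139
Area = |Σ|/2 = 69.5.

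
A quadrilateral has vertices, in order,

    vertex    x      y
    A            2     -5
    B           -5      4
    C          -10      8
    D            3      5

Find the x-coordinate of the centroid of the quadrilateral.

-37/29

Apply Gauss's area formula. First the cross-terms c_i = x_i·y_{i+1} − x_{i+1}·y_i:
  -17, 0, -74, -25  ⇒  2A = -116, A = -58.
Then Σ (x_i + x_{i+1})·c_i = 444, so x̄ = 444 / (6·(-58)) = -37/29.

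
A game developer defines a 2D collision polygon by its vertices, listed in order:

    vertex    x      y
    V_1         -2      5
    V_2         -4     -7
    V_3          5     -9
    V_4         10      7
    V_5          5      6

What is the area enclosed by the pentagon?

Σ = (34) + (71) + (125) + (25) + (37) = 292
Area = |Σ|/2 = 146.

146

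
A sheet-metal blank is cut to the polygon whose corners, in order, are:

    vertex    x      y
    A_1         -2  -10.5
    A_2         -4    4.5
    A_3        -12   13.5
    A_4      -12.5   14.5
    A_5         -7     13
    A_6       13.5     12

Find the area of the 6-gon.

Apply the shoelace (surveyor's) formula: 2A = Σ (x_i·y_{i+1} − x_{i+1}·y_i), indices taken mod 6.
A_1→A_2: (-2)(4.5) − (-4)(-10.5) = -51
A_2→A_3: (-4)(13.5) − (-12)(4.5) = 0
A_3→A_4: (-12)(14.5) − (-12.5)(13.5) = -5.25
A_4→A_5: (-12.5)(13) − (-7)(14.5) = -61
A_5→A_6: (-7)(12) − (13.5)(13) = -259.5
A_6→A_1: (13.5)(-10.5) − (-2)(12) = -117.75
Σ = -494.5
Area = |Σ|/2 = 247.25.

247.25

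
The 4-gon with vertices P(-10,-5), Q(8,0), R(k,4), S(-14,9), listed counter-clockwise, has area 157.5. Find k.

The doubled signed area Σ (x_i y_{i+1} − x_{i+1} y_i) is linear in k.
With k=0 it equals 288; the coefficient of k is 9 (from the two edges through R).
So 9·k + 288 = 2·157.5 = 315 ⇒ k = 3.

3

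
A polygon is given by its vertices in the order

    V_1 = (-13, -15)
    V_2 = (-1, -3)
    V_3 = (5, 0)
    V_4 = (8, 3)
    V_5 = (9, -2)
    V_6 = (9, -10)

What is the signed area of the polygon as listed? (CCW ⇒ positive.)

Apply the shoelace (surveyor's) formula: 2A = Σ (x_i·y_{i+1} − x_{i+1}·y_i), indices taken mod 6.
V_1→V_2: (-13)(-3) − (-1)(-15) = 24
V_2→V_3: (-1)(0) − (5)(-3) = 15
V_3→V_4: (5)(3) − (8)(0) = 15
V_4→V_5: (8)(-2) − (9)(3) = -43
V_5→V_6: (9)(-10) − (9)(-2) = -72
V_6→V_1: (9)(-15) − (-13)(-10) = -265
Σ = -326
Signed area = Σ/2 = -163 (negative ⇒ clockwise traversal).

-163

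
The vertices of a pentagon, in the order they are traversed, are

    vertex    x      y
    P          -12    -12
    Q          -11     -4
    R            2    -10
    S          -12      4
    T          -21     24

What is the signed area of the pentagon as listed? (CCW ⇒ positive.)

129

Apply the shoelace (surveyor's) formula: 2A = Σ (x_i·y_{i+1} − x_{i+1}·y_i), indices taken mod 5.
Σ = (-84) + (118) + (-112) + (-204) + (540) = 258
Signed area = Σ/2 = 129 (positive ⇒ counter-clockwise traversal).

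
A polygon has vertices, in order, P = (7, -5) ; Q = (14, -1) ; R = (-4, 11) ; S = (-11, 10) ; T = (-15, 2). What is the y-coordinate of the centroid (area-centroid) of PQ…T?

464/161

Apply the surveyor's formula. First the cross-terms c_i = x_i·y_{i+1} − x_{i+1}·y_i:
  63, 150, 81, 128, 61  ⇒  2A = 483, A = 241.5.
Then Σ (y_i + y_{i+1})·c_i = 4176, so ȳ = 4176 / (6·241.5) = 464/161.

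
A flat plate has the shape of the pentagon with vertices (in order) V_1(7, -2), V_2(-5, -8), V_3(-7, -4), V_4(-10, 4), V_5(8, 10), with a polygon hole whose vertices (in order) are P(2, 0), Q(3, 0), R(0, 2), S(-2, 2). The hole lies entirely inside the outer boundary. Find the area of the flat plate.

191

Outer boundary:
Apply the shoelace (surveyor's) formula: 2A = Σ (x_i·y_{i+1} − x_{i+1}·y_i), indices taken mod 5.
Σ = (-66) + (-36) + (-68) + (-132) + (-86) = -388
Area = |Σ|/2 = 194.
Hole:
Σ = (0) + (6) + (4) + (-4) = 6
Area = |Σ|/2 = 3.
Net area = 194 − 3 = 191.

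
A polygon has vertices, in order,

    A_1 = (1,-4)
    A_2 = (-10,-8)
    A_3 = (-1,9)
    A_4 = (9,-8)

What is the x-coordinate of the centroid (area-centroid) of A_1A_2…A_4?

Apply the shoelace formula. First the cross-terms c_i = x_i·y_{i+1} − x_{i+1}·y_i:
  -48, -98, -73, -28  ⇒  2A = -247, A = -123.5.
Then Σ (x_i + x_{i+1})·c_i = 646, so x̄ = 646 / (6·(-123.5)) = -34/39.

-34/39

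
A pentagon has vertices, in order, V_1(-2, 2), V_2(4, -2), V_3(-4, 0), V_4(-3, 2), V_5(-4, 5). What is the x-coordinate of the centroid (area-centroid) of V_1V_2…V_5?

Apply the shoelace (surveyor's) formula. First the cross-terms c_i = x_i·y_{i+1} − x_{i+1}·y_i:
  -4, -8, -8, -7, 2  ⇒  2A = -25, A = -12.5.
Then Σ (x_i + x_{i+1})·c_i = 85, so x̄ = 85 / (6·(-12.5)) = -17/15.

-17/15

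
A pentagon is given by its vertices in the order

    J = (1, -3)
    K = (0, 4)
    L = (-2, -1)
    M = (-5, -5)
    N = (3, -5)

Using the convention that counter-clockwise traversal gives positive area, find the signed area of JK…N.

Apply the surveyor's formula: 2A = Σ (x_i·y_{i+1} − x_{i+1}·y_i), indices taken mod 5.
Σ = (4) + (8) + (5) + (40) + (-4) = 53
Signed area = Σ/2 = 26.5 (positive ⇒ counter-clockwise traversal).

26.5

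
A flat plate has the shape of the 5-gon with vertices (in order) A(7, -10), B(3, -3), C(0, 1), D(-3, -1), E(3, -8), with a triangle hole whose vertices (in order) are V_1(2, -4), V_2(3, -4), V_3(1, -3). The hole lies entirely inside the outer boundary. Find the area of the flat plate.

Outer boundary:
Apply the shoelace (surveyor's) formula: 2A = Σ (x_i·y_{i+1} − x_{i+1}·y_i), indices taken mod 5.
Σ = (9) + (3) + (3) + (27) + (26) = 68
Area = |Σ|/2 = 34.
Hole:
V_1→V_2: (2)(-4) − (3)(-4) = 4
V_2→V_3: (3)(-3) − (1)(-4) = -5
V_3→V_1: (1)(-4) − (2)(-3) = 2
Σ = 1
Area = |Σ|/2 = 0.5.
Net area = 34 − 0.5 = 33.5.

33.5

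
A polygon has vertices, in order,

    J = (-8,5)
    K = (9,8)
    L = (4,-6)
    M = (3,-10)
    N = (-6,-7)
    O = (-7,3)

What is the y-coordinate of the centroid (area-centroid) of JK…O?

-40/141

Apply Gauss's area formula. First the cross-terms c_i = x_i·y_{i+1} − x_{i+1}·y_i:
  -109, -86, -22, -81, -67, -11  ⇒  2A = -376, A = -188.
Then Σ (y_i + y_{i+1})·c_i = 320, so ȳ = 320 / (6·(-188)) = -40/141.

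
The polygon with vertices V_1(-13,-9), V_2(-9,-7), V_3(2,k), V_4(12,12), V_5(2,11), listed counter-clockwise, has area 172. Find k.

-3

The doubled signed area Σ (x_i y_{i+1} − x_{i+1} y_i) is linear in k.
With k=0 it equals 281; the coefficient of k is -21 (from the two edges through V_3).
So -21·k + 281 = 2·172 = 344 ⇒ k = -3.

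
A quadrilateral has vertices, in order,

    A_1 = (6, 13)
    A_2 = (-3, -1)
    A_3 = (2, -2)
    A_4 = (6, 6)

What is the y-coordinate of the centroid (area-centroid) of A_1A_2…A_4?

Apply the surveyor's formula. First the cross-terms c_i = x_i·y_{i+1} − x_{i+1}·y_i:
  33, 8, 24, 42  ⇒  2A = 107, A = 53.5.
Then Σ (y_i + y_{i+1})·c_i = 1266, so ȳ = 1266 / (6·53.5) = 422/107.

422/107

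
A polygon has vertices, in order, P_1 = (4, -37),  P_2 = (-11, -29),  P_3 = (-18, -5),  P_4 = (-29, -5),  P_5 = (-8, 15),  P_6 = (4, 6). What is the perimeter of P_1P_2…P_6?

|P_1P_2| = √((-15)² + (8)²) = √289 = 17
|P_2P_3| = √((-7)² + (24)²) = √625 = 25
|P_3P_4| = √((-11)² + (0)²) = √121 = 11
|P_4P_5| = √((21)² + (20)²) = √841 = 29
|P_5P_6| = √((12)² + (-9)²) = √225 = 15
|P_6P_1| = √((0)² + (-43)²) = √1849 = 43
Perimeter = 17 + 25 + 11 + 29 + 15 + 43 = 140.

140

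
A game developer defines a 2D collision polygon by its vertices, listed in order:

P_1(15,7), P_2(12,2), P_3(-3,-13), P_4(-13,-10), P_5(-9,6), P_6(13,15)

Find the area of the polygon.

P_1→P_2: (15)(2) − (12)(7) = -54
P_2→P_3: (12)(-13) − (-3)(2) = -150
P_3→P_4: (-3)(-10) − (-13)(-13) = -139
P_4→P_5: (-13)(6) − (-9)(-10) = -168
P_5→P_6: (-9)(15) − (13)(6) = -213
P_6→P_1: (13)(7) − (15)(15) = -134
Σ = -858
Area = |Σ|/2 = 429.

429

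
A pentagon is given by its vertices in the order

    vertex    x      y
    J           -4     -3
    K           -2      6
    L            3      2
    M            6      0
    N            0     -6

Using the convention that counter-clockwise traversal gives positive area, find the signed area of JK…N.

Σ = (-30) + (-22) + (-12) + (-36) + (-24) = -124
Signed area = Σ/2 = -62 (negative ⇒ clockwise traversal).

-62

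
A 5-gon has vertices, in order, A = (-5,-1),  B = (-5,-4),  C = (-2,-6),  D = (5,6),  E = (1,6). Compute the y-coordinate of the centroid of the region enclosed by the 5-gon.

23/54

Apply the shoelace (surveyor's) formula. First the cross-terms c_i = x_i·y_{i+1} − x_{i+1}·y_i:
  15, 22, 18, 24, 29  ⇒  2A = 108, A = 54.
Then Σ (y_i + y_{i+1})·c_i = 138, so ȳ = 138 / (6·54) = 23/54.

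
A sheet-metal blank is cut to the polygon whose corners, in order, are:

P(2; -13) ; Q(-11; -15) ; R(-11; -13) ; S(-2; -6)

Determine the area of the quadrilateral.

Cross-terms: -173, -22, 40, 38  ⇒  Σ = -117
Area = |Σ|/2 = 58.5.

58.5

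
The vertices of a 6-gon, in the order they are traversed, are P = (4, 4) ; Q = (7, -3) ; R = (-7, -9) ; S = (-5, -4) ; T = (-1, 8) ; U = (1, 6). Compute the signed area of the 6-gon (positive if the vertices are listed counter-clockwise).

Apply Gauss's area formula: 2A = Σ (x_i·y_{i+1} − x_{i+1}·y_i), indices taken mod 6.
Σ = (-40) + (-84) + (-17) + (-44) + (-14) + (-20) = -219
Signed area = Σ/2 = -109.5 (negative ⇒ clockwise traversal).

-109.5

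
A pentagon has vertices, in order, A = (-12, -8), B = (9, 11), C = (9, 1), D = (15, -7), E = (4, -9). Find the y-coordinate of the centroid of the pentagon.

Apply the shoelace (surveyor's) formula. First the cross-terms c_i = x_i·y_{i+1} − x_{i+1}·y_i:
  -60, -90, -78, -107, -140  ⇒  2A = -475, A = -237.5.
Then Σ (y_i + y_{i+1})·c_i = 3300, so ȳ = 3300 / (6·(-237.5)) = -44/19.

-44/19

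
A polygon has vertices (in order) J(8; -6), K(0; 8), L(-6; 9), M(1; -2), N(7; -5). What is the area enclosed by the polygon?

61

Σ = (64) + (48) + (3) + (9) + (-2) = 122
Area = |Σ|/2 = 61.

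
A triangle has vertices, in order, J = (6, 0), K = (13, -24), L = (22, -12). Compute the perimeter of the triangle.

|JK| = √((7)² + (-24)²) = √625 = 25
|KL| = √((9)² + (12)²) = √225 = 15
|LJ| = √((-16)² + (12)²) = √400 = 20
Perimeter = 25 + 15 + 20 = 60.

60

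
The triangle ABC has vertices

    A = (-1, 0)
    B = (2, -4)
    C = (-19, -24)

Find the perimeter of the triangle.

|AB| = √((3)² + (-4)²) = √25 = 5
|BC| = √((-21)² + (-20)²) = √841 = 29
|CA| = √((18)² + (24)²) = √900 = 30
Perimeter = 5 + 29 + 30 = 64.

64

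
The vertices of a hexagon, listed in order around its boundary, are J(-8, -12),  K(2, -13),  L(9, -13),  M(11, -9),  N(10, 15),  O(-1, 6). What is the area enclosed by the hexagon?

Apply the shoelace (surveyor's) formula: 2A = Σ (x_i·y_{i+1} − x_{i+1}·y_i), indices taken mod 6.
Σ = (128) + (91) + (62) + (255) + (75) + (60) = 671
Area = |Σ|/2 = 335.5.

335.5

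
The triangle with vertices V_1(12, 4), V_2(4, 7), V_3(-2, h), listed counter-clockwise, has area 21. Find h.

The doubled signed area Σ (x_i y_{i+1} − x_{i+1} y_i) is linear in h.
With h=0 it equals 74; the coefficient of h is -8 (from the two edges through V_3).
So -8·h + 74 = 2·21 = 42 ⇒ h = 4.

4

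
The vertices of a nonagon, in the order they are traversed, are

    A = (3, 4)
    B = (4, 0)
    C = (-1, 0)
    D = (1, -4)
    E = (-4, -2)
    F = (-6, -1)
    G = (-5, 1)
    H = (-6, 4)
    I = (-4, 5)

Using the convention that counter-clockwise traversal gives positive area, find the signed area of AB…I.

-54

Apply the shoelace formula: 2A = Σ (x_i·y_{i+1} − x_{i+1}·y_i), indices taken mod 9.
Σ = (-16) + (0) + (4) + (-18) + (-8) + (-11) + (-14) + (-14) + (-31) = -108
Signed area = Σ/2 = -54 (negative ⇒ clockwise traversal).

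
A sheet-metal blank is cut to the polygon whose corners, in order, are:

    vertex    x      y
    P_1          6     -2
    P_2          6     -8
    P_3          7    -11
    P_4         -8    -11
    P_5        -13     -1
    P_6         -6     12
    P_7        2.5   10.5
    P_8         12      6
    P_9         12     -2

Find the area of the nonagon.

P_1→P_2: (6)(-8) − (6)(-2) = -36
P_2→P_3: (6)(-11) − (7)(-8) = -10
P_3→P_4: (7)(-11) − (-8)(-11) = -165
P_4→P_5: (-8)(-1) − (-13)(-11) = -135
P_5→P_6: (-13)(12) − (-6)(-1) = -162
P_6→P_7: (-6)(10.5) − (2.5)(12) = -93
P_7→P_8: (2.5)(6) − (12)(10.5) = -111
P_8→P_9: (12)(-2) − (12)(6) = -96
P_9→P_1: (12)(-2) − (6)(-2) = -12
Σ = -820
Area = |Σ|/2 = 410.

410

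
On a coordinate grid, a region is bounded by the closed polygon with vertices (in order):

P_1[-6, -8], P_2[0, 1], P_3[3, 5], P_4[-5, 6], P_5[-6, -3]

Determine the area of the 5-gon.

57.5

Apply the shoelace formula: 2A = Σ (x_i·y_{i+1} − x_{i+1}·y_i), indices taken mod 5.
Σ = (-6) + (-3) + (43) + (51) + (30) = 115
Area = |Σ|/2 = 57.5.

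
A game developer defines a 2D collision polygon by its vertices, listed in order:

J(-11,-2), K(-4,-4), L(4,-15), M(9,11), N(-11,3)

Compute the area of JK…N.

247

Apply the surveyor's formula: 2A = Σ (x_i·y_{i+1} − x_{i+1}·y_i), indices taken mod 5.
J→K: (-11)(-4) − (-4)(-2) = 36
K→L: (-4)(-15) − (4)(-4) = 76
L→M: (4)(11) − (9)(-15) = 179
M→N: (9)(3) − (-11)(11) = 148
N→J: (-11)(-2) − (-11)(3) = 55
Σ = 494
Area = |Σ|/2 = 247.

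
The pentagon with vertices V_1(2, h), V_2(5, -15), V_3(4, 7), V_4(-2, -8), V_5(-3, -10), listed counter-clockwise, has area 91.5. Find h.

-15

Write out the shoelace sum; only the two edges meeting at V_1 involve h:
2·Area = [((-3)·h − 2·(-10)) + (2·(-15) − 5·h)] + 73
       = -8·h + 63 = 183
⇒ h = -15.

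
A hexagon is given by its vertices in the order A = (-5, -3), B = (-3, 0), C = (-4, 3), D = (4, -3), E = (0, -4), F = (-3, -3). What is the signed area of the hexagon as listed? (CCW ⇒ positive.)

-26

Apply the shoelace (surveyor's) formula: 2A = Σ (x_i·y_{i+1} − x_{i+1}·y_i), indices taken mod 6.
A→B: (-5)(0) − (-3)(-3) = -9
B→C: (-3)(3) − (-4)(0) = -9
C→D: (-4)(-3) − (4)(3) = 0
D→E: (4)(-4) − (0)(-3) = -16
E→F: (0)(-3) − (-3)(-4) = -12
F→A: (-3)(-3) − (-5)(-3) = -6
Σ = -52
Signed area = Σ/2 = -26 (negative ⇒ clockwise traversal).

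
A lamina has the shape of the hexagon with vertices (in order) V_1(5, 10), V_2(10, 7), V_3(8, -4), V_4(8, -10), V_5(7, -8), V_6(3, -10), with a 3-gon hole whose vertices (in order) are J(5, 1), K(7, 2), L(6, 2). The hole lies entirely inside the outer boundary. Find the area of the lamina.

84

Outer boundary:
Cross-terms: -65, -96, -48, 6, -46, 80  ⇒  Σ = -169
Area = |Σ|/2 = 84.5.
Hole:
Σ = (3) + (2) + (-4) = 1
Area = |Σ|/2 = 0.5.
Net area = 84.5 − 0.5 = 84.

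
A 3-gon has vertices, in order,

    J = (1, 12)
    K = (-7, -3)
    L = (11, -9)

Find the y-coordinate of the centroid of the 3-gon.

0

Apply the surveyor's formula. First the cross-terms c_i = x_i·y_{i+1} − x_{i+1}·y_i:
  81, 96, 141  ⇒  2A = 318, A = 159.
Then Σ (y_i + y_{i+1})·c_i = 0, so ȳ = 0 / (6·159) = 0.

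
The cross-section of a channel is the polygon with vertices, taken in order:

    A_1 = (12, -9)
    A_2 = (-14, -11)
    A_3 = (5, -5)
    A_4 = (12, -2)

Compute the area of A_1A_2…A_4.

Cross-terms: -258, 125, 50, -84  ⇒  Σ = -167
Area = |Σ|/2 = 83.5.

83.5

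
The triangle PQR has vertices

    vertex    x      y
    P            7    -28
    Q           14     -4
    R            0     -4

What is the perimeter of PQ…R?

|PQ| = √((7)² + (24)²) = √625 = 25
|QR| = √((-14)² + (0)²) = √196 = 14
|RP| = √((7)² + (-24)²) = √625 = 25
Perimeter = 25 + 14 + 25 = 64.

64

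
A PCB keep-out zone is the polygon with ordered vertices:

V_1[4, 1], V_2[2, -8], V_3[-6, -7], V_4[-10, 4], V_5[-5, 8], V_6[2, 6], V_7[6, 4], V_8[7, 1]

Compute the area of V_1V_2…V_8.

V_1→V_2: (4)(-8) − (2)(1) = -34
V_2→V_3: (2)(-7) − (-6)(-8) = -62
V_3→V_4: (-6)(4) − (-10)(-7) = -94
V_4→V_5: (-10)(8) − (-5)(4) = -60
V_5→V_6: (-5)(6) − (2)(8) = -46
V_6→V_7: (2)(4) − (6)(6) = -28
V_7→V_8: (6)(1) − (7)(4) = -22
V_8→V_1: (7)(1) − (4)(1) = 3
Σ = -343
Area = |Σ|/2 = 171.5.

171.5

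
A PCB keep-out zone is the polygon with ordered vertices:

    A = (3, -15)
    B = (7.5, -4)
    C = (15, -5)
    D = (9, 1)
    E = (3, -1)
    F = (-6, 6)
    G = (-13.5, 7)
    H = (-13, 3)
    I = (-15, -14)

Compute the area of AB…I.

Apply the shoelace formula: 2A = Σ (x_i·y_{i+1} − x_{i+1}·y_i), indices taken mod 9.
Cross-terms: 100.5, 22.5, 60, -12, 12, 39, 50.5, 227, 267  ⇒  Σ = 766.5
Area = |Σ|/2 = 383.25.

383.25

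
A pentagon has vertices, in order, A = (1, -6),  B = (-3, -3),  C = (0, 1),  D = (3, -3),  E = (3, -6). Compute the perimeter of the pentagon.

|AB| = √((-4)² + (3)²) = √25 = 5
|BC| = √((3)² + (4)²) = √25 = 5
|CD| = √((3)² + (-4)²) = √25 = 5
|DE| = √((0)² + (-3)²) = √9 = 3
|EA| = √((-2)² + (0)²) = √4 = 2
Perimeter = 5 + 5 + 5 + 3 + 2 = 20.

20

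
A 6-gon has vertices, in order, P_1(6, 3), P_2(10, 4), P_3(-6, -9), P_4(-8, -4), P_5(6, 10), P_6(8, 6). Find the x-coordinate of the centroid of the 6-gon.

Apply the surveyor's formula. First the cross-terms c_i = x_i·y_{i+1} − x_{i+1}·y_i:
  -6, -66, -48, -56, -44, -12  ⇒  2A = -232, A = -116.
Then Σ (x_i + x_{i+1})·c_i = -360, so x̄ = -360 / (6·(-116)) = 15/29.

15/29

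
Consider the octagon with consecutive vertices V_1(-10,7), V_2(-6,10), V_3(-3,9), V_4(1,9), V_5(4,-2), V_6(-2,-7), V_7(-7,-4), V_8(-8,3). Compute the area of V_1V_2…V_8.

154

Apply the shoelace formula: 2A = Σ (x_i·y_{i+1} − x_{i+1}·y_i), indices taken mod 8.
Cross-terms: -58, -24, -36, -38, -32, -41, -53, -26  ⇒  Σ = -308
Area = |Σ|/2 = 154.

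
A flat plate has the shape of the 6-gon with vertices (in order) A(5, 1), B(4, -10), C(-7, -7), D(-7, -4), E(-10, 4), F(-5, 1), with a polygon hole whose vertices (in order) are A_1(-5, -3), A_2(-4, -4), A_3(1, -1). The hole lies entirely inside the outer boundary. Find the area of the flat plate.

Outer boundary:
Apply the shoelace (surveyor's) formula: 2A = Σ (x_i·y_{i+1} − x_{i+1}·y_i), indices taken mod 6.
Σ = (-54) + (-98) + (-21) + (-68) + (10) + (-10) = -241
Area = |Σ|/2 = 120.5.
Hole:
Σ = (8) + (8) + (-8) = 8
Area = |Σ|/2 = 4.
Net area = 120.5 − 4 = 116.5.

116.5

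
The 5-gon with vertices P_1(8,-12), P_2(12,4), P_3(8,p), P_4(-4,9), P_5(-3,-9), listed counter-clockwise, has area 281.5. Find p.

11

Write out the shoelace sum; only the two edges meeting at P_3 involve p:
2·Area = [(12·p − 8·4) + (8·9 − (-4)·p)] + 347
       = 16·p + 387 = 563
⇒ p = 11.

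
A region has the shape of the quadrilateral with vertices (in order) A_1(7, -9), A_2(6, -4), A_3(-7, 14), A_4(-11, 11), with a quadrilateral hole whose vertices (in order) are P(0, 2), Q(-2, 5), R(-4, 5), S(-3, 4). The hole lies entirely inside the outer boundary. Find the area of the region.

Outer boundary:
Apply the shoelace (surveyor's) formula: 2A = Σ (x_i·y_{i+1} − x_{i+1}·y_i), indices taken mod 4.
Σ = (26) + (56) + (77) + (22) = 181
Area = |Σ|/2 = 90.5.
Hole:
Apply the shoelace (surveyor's) formula: 2A = Σ (x_i·y_{i+1} − x_{i+1}·y_i), indices taken mod 4.
Σ = (4) + (10) + (-1) + (-6) = 7
Area = |Σ|/2 = 3.5.
Net area = 90.5 − 3.5 = 87.

87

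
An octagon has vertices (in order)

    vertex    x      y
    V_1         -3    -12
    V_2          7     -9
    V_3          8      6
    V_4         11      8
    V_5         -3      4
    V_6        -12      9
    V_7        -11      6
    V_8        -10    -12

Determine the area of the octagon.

Apply the surveyor's formula: 2A = Σ (x_i·y_{i+1} − x_{i+1}·y_i), indices taken mod 8.
V_1→V_2: (-3)(-9) − (7)(-12) = 111
V_2→V_3: (7)(6) − (8)(-9) = 114
V_3→V_4: (8)(8) − (11)(6) = -2
V_4→V_5: (11)(4) − (-3)(8) = 68
V_5→V_6: (-3)(9) − (-12)(4) = 21
V_6→V_7: (-12)(6) − (-11)(9) = 27
V_7→V_8: (-11)(-12) − (-10)(6) = 192
V_8→V_1: (-10)(-12) − (-3)(-12) = 84
Σ = 615
Area = |Σ|/2 = 307.5.

307.5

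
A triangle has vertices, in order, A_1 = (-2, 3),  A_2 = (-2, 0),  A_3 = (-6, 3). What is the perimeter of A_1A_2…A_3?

|A_1A_2| = √((0)² + (-3)²) = √9 = 3
|A_2A_3| = √((-4)² + (3)²) = √25 = 5
|A_3A_1| = √((4)² + (0)²) = √16 = 4
Perimeter = 3 + 5 + 4 = 12.

12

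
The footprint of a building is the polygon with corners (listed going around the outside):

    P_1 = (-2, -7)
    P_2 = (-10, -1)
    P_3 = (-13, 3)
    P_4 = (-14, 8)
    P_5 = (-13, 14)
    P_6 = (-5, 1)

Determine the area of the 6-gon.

Σ = (-68) + (-43) + (-62) + (-92) + (57) + (37) = -171
Area = |Σ|/2 = 85.5.

85.5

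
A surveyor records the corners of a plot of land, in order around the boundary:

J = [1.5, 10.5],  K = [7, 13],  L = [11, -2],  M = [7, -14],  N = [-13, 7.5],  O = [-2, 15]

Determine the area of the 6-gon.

352

Σ = (-54) + (-157) + (-140) + (-129.5) + (-180) + (-43.5) = -704
Area = |Σ|/2 = 352.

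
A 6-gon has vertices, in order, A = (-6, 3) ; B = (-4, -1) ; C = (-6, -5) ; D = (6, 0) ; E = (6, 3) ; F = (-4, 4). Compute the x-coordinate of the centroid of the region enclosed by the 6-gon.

-19/48

Apply the shoelace (surveyor's) formula. First the cross-terms c_i = x_i·y_{i+1} − x_{i+1}·y_i:
  18, 14, 30, 18, 36, 12  ⇒  2A = 128, A = 64.
Then Σ (x_i + x_{i+1})·c_i = -152, so x̄ = -152 / (6·64) = -19/48.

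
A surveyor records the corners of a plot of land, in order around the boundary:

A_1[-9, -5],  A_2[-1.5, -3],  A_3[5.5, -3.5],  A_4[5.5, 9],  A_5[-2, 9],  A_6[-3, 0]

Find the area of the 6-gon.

Apply the shoelace (surveyor's) formula: 2A = Σ (x_i·y_{i+1} − x_{i+1}·y_i), indices taken mod 6.
Σ = (19.5) + (21.75) + (68.75) + (67.5) + (27) + (15) = 219.5
Area = |Σ|/2 = 109.75.

109.75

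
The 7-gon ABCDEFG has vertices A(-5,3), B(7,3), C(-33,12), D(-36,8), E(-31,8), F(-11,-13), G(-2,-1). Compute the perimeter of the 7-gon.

|AB| = √((12)² + (0)²) = √144 = 12
|BC| = √((-40)² + (9)²) = √1681 = 41
|CD| = √((-3)² + (-4)²) = √25 = 5
|DE| = √((5)² + (0)²) = √25 = 5
|EF| = √((20)² + (-21)²) = √841 = 29
|FG| = √((9)² + (12)²) = √225 = 15
|GA| = √((-3)² + (4)²) = √25 = 5
Perimeter = 12 + 41 + 5 + 5 + 29 + 15 + 5 = 112.

112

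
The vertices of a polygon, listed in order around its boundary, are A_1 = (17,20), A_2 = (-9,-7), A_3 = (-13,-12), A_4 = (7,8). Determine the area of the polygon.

31

Apply the shoelace (surveyor's) formula: 2A = Σ (x_i·y_{i+1} − x_{i+1}·y_i), indices taken mod 4.
Σ = (61) + (17) + (-20) + (4) = 62
Area = |Σ|/2 = 31.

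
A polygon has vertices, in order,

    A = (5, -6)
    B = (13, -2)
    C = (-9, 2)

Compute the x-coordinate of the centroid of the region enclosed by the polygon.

Apply the shoelace (surveyor's) formula. First the cross-terms c_i = x_i·y_{i+1} − x_{i+1}·y_i:
  68, 8, 44  ⇒  2A = 120, A = 60.
Then Σ (x_i + x_{i+1})·c_i = 1080, so x̄ = 1080 / (6·60) = 3.

3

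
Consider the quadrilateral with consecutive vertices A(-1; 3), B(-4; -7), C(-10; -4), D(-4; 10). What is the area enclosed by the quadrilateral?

Σ = (19) + (-54) + (-116) + (-2) = -153
Area = |Σ|/2 = 76.5.

76.5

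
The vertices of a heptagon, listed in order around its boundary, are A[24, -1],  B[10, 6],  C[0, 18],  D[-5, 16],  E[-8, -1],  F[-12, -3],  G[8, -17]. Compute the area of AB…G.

598.5

Apply the shoelace (surveyor's) formula: 2A = Σ (x_i·y_{i+1} − x_{i+1}·y_i), indices taken mod 7.
A→B: (24)(6) − (10)(-1) = 154
B→C: (10)(18) − (0)(6) = 180
C→D: (0)(16) − (-5)(18) = 90
D→E: (-5)(-1) − (-8)(16) = 133
E→F: (-8)(-3) − (-12)(-1) = 12
F→G: (-12)(-17) − (8)(-3) = 228
G→A: (8)(-1) − (24)(-17) = 400
Σ = 1197
Area = |Σ|/2 = 598.5.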